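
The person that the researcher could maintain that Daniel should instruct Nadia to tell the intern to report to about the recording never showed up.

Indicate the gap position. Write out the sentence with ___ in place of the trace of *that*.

The person that the researcher could maintain that Daniel should instruct Nadia to tell the intern to report to ___ about the recording never showed up.

The filler 'that' is interpreted as the object of the preposition 'to'. The gap is right after 'to'.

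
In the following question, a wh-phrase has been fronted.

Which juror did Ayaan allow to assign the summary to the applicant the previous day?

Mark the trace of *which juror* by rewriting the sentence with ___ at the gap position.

Which juror did Ayaan allow ___ to assign the summary to the applicant the previous day?

Before movement: Ayaan did allow which juror to assign the summary to the applicant the previous day.
The filler 'which juror' is interpreted as the direct object of 'allow'. The gap is right after 'allow'.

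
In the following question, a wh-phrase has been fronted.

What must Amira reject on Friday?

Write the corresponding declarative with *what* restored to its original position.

The filler 'what' is interpreted as the direct object of 'reject'. Fronting leaves a gap immediately after 'reject':
What must Amira reject ___ on Friday?

Amira must reject what on Friday.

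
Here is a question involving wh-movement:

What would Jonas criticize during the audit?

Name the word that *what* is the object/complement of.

Underlying clause: Jonas would criticize what during the audit.
'what' is the direct object of 'criticize'. Wh-movement fronts it, leaving a gap right after 'criticize':
What would Jonas criticize ___ during the audit?

criticize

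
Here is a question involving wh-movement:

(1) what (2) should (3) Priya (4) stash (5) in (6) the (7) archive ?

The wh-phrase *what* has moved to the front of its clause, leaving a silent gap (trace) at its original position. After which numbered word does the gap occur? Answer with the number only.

Pre-movement form: Priya should stash what in the archive.
'what' is the direct object of 'stash'. Fronting leaves a gap immediately after 'stash':
What should Priya stash ___ in the archive?
'stash' is word 4.

4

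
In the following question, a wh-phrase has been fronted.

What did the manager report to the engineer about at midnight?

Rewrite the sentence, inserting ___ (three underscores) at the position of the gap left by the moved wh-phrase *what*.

What did the manager report to the engineer about ___ at midnight?

In situ: The manager did report to the engineer about what at midnight.
'what' functions as the object of the preposition 'about'. The gap is right after 'about'.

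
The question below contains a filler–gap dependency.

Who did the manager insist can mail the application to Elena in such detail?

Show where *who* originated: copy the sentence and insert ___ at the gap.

Pre-movement form: The manager did insist who can mail the application to Elena in such detail.
The filler 'who' is interpreted as the subject of the clause embedded under 'insist'. The gap is right after 'insist'.

Who did the manager insist ___ can mail the application to Elena in such detail?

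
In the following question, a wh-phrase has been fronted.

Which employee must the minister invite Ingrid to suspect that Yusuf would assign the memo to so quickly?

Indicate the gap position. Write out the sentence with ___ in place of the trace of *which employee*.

Before movement: The minister must invite Ingrid to suspect that Yusuf would assign the memo to which employee so quickly.
'which employee' is the object of the preposition 'to' (recipient of 'assign'). The gap is right after 'to'.

Which employee must the minister invite Ingrid to suspect that Yusuf would assign the memo to ___ so quickly?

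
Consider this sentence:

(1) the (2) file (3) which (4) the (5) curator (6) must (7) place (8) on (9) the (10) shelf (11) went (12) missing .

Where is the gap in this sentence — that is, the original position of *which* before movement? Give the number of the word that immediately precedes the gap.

7

The filler 'which' is interpreted as the direct object of 'place'. Fronting leaves a gap immediately after 'place':
The file which the curator must place ___ on the shelf went missing.
'place' is word 7.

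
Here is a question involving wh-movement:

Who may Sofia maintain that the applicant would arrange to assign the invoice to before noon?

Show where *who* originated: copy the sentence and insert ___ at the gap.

Who may Sofia maintain that the applicant would arrange to assign the invoice to ___ before noon?

In situ: Sofia may maintain that the applicant would arrange to assign the invoice to who before noon.
'who' functions as the object of the preposition 'to' (recipient of 'assign'). The gap is right after 'to'.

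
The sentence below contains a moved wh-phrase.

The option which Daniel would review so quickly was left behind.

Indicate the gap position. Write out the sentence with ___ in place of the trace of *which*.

The filler 'which' is interpreted as the direct object of 'review'. The gap is right after 'review'.

The option which Daniel would review ___ so quickly was left behind.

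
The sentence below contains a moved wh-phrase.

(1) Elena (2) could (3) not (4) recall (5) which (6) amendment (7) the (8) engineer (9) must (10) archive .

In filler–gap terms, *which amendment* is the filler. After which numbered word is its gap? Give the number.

10

Before movement: The engineer must archive which amendment.
'which amendment' functions as the direct object of 'archive'. Fronting leaves a gap immediately after 'archive':
Elena could not recall which amendment the engineer must archive ___.
'archive' is word 10.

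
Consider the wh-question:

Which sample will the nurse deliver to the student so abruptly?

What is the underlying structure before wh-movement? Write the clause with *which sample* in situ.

The nurse will deliver which sample to the student so abruptly.

'which sample' is the direct object of 'deliver'. Wh-movement fronts it, leaving a gap right after 'deliver':
Which sample will the nurse deliver ___ to the student so abruptly?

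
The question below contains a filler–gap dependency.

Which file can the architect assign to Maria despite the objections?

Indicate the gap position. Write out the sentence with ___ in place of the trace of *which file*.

Underlying clause: The architect can assign which file to Maria despite the objections.
'which file' is the direct object of 'assign'. The gap is right after 'assign'.

Which file can the architect assign ___ to Maria despite the objections?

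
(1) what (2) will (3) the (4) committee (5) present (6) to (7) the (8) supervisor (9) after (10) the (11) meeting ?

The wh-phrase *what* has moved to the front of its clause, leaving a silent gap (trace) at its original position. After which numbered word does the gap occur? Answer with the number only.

5

Pre-movement form: The committee will present what to the supervisor after the meeting.
The filler 'what' is interpreted as the direct object of 'present'. It moves to the left edge, and the trace sits right after 'present':
What will the committee present ___ to the supervisor after the meeting?
'present' is word 5.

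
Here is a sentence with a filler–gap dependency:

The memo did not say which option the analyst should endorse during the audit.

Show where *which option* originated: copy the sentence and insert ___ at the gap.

The memo did not say which option the analyst should endorse ___ during the audit.

Pre-movement form: The analyst should endorse which option during the audit.
'which option' functions as the direct object of 'endorse'. The gap is right after 'endorse'.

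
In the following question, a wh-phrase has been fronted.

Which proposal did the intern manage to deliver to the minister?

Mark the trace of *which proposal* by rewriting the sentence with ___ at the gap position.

Which proposal did the intern manage to deliver ___ to the minister?

In situ: The intern did manage to deliver which proposal to the minister.
The filler 'which proposal' is interpreted as the direct object of 'deliver'. The gap is right after 'deliver'.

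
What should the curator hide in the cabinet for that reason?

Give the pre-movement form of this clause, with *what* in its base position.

'what' is the direct object of 'hide'. It moves to the left edge, and the trace sits right after 'hide':
What should the curator hide ___ in the cabinet for that reason?

The curator should hide what in the cabinet for that reason.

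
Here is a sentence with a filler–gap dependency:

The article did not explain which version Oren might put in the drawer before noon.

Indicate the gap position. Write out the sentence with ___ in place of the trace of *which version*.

Before movement: Oren might put which version in the drawer before noon.
The filler 'which version' is interpreted as the direct object of 'put'. The gap is right after 'put'.

The article did not explain which version Oren might put ___ in the drawer before noon.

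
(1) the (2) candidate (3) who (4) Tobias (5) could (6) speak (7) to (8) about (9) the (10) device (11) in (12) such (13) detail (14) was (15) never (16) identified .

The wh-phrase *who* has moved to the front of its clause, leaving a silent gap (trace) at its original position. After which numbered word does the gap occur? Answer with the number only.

The filler 'who' is interpreted as the object of the preposition 'to'. It moves to the left edge, and the trace sits right after 'to':
The candidate who Tobias could speak to ___ about the device in such detail was never identified.
'to' is word 7.

7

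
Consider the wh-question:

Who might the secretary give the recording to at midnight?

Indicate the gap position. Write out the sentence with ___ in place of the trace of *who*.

In situ: The secretary might give the recording to who at midnight.
'who' is the object of the preposition 'to' (recipient of 'give'). The gap is right after 'to'.

Who might the secretary give the recording to ___ at midnight?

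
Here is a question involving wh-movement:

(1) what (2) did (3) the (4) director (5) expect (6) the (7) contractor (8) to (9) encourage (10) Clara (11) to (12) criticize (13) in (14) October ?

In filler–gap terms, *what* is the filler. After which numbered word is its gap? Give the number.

Underlying clause: The director did expect the contractor to encourage Clara to criticize what in October.
'what' is the direct object of 'criticize'. Wh-movement fronts it, leaving a gap right after 'criticize':
What did the director expect the contractor to encourage Clara to criticize ___ in October?
'criticize' is word 12.

12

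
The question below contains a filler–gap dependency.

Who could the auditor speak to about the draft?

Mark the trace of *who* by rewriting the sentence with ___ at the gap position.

Who could the auditor speak to ___ about the draft?

Underlying clause: The auditor could speak to who about the draft.
The filler 'who' is interpreted as the object of the preposition 'to'. The gap is right after 'to'.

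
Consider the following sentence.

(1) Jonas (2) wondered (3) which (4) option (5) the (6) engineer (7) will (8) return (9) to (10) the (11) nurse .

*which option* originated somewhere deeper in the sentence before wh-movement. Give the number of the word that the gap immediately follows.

8

Pre-movement form: The engineer will return which option to the nurse.
The filler 'which option' is interpreted as the direct object of 'return'. Wh-movement fronts it, leaving a gap right after 'return':
Jonas wondered which option the engineer will return ___ to the nurse.
'return' is word 8.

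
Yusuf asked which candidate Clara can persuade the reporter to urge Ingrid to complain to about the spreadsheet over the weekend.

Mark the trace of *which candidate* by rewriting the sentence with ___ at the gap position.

Yusuf asked which candidate Clara can persuade the reporter to urge Ingrid to complain to ___ about the spreadsheet over the weekend.

Before movement: Clara can persuade the reporter to urge Ingrid to complain to which candidate about the spreadsheet over the weekend.
The filler 'which candidate' is interpreted as the object of the preposition 'to'. The gap is right after 'to'.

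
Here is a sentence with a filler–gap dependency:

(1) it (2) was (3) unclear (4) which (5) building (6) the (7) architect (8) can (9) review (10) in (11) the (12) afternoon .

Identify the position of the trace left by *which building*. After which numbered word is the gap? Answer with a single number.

In situ: The architect can review which building in the afternoon.
'which building' functions as the direct object of 'review'. It moves to the left edge, and the trace sits right after 'review':
It was unclear which building the architect can review ___ in the afternoon.
'review' is word 9.

9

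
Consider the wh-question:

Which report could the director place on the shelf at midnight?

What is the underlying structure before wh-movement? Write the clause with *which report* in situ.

The director could place which report on the shelf at midnight.

The filler 'which report' is interpreted as the direct object of 'place'. It moves to the left edge, and the trace sits right after 'place':
Which report could the director place ___ on the shelf at midnight?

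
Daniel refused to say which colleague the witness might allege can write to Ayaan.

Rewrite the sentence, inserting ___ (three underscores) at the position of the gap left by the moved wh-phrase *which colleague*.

Underlying clause: The witness might allege which colleague can write to Ayaan.
The filler 'which colleague' is interpreted as the subject of the clause embedded under 'allege'. The gap is right after 'allege'.

Daniel refused to say which colleague the witness might allege ___ can write to Ayaan.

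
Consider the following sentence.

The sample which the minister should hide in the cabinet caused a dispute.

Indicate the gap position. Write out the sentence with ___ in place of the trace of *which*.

The sample which the minister should hide ___ in the cabinet caused a dispute.

The filler 'which' is interpreted as the direct object of 'hide'. The gap is right after 'hide'.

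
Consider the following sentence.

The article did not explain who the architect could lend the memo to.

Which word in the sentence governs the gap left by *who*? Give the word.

to

Underlying clause: The architect could lend the memo to who.
The filler 'who' is interpreted as the object of the preposition 'to' (recipient of 'lend'). Wh-movement fronts it, leaving a gap right after 'to':
The article did not explain who the architect could lend the memo to ___.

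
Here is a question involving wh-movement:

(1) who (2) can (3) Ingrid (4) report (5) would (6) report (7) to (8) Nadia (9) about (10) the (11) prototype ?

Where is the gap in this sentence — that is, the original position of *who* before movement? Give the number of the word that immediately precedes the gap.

Before movement: Ingrid can report who would report to Nadia about the prototype.
'who' is the subject of the clause embedded under 'report'. It moves to the left edge, and the trace sits right after 'report':
Who can Ingrid report ___ would report to Nadia about the prototype?
'report' is word 4.

4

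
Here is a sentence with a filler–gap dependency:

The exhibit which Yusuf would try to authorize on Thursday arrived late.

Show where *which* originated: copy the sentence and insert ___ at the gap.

The exhibit which Yusuf would try to authorize ___ on Thursday arrived late.

'which' functions as the direct object of 'authorize'. The gap is right after 'authorize'.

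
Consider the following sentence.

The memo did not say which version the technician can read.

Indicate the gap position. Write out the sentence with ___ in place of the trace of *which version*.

In situ: The technician can read which version.
'which version' is the direct object of 'read'. The gap is right after 'read'.

The memo did not say which version the technician can read ___.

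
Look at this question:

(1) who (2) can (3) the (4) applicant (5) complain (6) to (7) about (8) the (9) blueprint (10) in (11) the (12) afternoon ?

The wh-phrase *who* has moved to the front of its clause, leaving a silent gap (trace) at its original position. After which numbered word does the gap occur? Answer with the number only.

Before movement: The applicant can complain to who about the blueprint in the afternoon.
The filler 'who' is interpreted as the object of the preposition 'to'. Fronting leaves a gap immediately after 'to':
Who can the applicant complain to ___ about the blueprint in the afternoon?
'to' is word 6.

6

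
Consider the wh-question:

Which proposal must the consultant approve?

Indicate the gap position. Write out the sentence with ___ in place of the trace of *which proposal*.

Which proposal must the consultant approve ___?

Pre-movement form: The consultant must approve which proposal.
'which proposal' is the direct object of 'approve'. The gap is right after 'approve'.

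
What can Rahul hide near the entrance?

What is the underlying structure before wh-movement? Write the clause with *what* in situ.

The filler 'what' is interpreted as the direct object of 'hide'. Fronting leaves a gap immediately after 'hide':
What can Rahul hide ___ near the entrance?

Rahul can hide what near the entrance.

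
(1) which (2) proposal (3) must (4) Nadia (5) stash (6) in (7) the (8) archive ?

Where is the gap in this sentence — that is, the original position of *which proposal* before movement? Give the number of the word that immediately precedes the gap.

Before movement: Nadia must stash which proposal in the archive.
The filler 'which proposal' is interpreted as the direct object of 'stash'. Wh-movement fronts it, leaving a gap right after 'stash':
Which proposal must Nadia stash ___ in the archive?
'stash' is word 5.

5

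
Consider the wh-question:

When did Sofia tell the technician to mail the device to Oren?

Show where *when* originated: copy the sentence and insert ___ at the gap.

When did Sofia tell the technician to mail the device to Oren ___?

Underlying clause: Sofia did tell the technician to mail the device to Oren when.
'when' functions as the temporal adjunct. The gap is right after 'Oren'.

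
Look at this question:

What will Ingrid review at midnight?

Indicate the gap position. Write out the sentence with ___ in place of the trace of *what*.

Underlying clause: Ingrid will review what at midnight.
'what' functions as the direct object of 'review'. The gap is right after 'review'.

What will Ingrid review ___ at midnight?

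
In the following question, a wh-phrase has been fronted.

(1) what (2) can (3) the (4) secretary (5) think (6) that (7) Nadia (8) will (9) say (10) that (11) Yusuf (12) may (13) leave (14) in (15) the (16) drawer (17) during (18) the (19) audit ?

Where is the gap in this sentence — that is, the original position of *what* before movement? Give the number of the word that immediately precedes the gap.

Before movement: The secretary can think that Nadia will say that Yusuf may leave what in the drawer during the audit.
'what' functions as the direct object of 'leave'. Fronting leaves a gap immediately after 'leave':
What can the secretary think that Nadia will say that Yusuf may leave ___ in the drawer during the audit?
'leave' is word 13.

13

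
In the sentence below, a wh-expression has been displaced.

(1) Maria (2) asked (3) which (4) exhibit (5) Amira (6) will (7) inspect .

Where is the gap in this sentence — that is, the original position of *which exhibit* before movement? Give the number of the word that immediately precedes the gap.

7

Pre-movement form: Amira will inspect which exhibit.
The filler 'which exhibit' is interpreted as the direct object of 'inspect'. It moves to the left edge, and the trace sits right after 'inspect':
Maria asked which exhibit Amira will inspect ___.
'inspect' is word 7.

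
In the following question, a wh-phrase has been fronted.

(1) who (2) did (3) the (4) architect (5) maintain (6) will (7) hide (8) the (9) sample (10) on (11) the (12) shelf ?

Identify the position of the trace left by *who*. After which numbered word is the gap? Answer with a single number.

5

Underlying clause: The architect did maintain who will hide the sample on the shelf.
The filler 'who' is interpreted as the subject of the clause embedded under 'maintain'. Wh-movement fronts it, leaving a gap right after 'maintain':
Who did the architect maintain ___ will hide the sample on the shelf?
'maintain' is word 5.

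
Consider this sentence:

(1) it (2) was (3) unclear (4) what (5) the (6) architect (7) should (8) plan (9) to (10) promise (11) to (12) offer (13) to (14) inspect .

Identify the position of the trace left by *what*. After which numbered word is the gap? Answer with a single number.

Underlying clause: The architect should plan to promise to offer to inspect what.
The filler 'what' is interpreted as the direct object of 'inspect'. Fronting leaves a gap immediately after 'inspect':
It was unclear what the architect should plan to promise to offer to inspect ___.
'inspect' is word 14.

14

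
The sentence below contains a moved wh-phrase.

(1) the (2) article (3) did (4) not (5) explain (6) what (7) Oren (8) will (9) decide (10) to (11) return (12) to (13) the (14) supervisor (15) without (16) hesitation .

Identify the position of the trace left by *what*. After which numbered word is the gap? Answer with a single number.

11

Pre-movement form: Oren will decide to return what to the supervisor without hesitation.
'what' is the direct object of 'return'. It moves to the left edge, and the trace sits right after 'return':
The article did not explain what Oren will decide to return ___ to the supervisor without hesitation.
'return' is word 11.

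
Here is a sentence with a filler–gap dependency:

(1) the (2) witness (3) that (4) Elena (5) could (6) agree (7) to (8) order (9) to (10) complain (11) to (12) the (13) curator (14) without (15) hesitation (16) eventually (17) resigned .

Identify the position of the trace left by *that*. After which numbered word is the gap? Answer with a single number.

'that' is the direct object of 'order'. Wh-movement fronts it, leaving a gap right after 'order':
The witness that Elena could agree to order ___ to complain to the curator without hesitation eventually resigned.
'order' is word 8.

8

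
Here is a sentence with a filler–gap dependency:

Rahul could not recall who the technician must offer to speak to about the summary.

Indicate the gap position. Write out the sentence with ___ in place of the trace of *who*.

Underlying clause: The technician must offer to speak to who about the summary.
'who' functions as the object of the preposition 'to'. The gap is right after 'to'.

Rahul could not recall who the technician must offer to speak to ___ about the summary.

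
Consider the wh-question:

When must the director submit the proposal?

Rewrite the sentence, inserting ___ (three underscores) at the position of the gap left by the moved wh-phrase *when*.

Pre-movement form: The director must submit the proposal when.
The filler 'when' is interpreted as the temporal adjunct. The gap is right after 'proposal'.

When must the director submit the proposal ___?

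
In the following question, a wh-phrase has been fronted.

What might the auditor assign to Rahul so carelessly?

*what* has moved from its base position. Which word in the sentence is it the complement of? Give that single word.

Underlying clause: The auditor might assign what to Rahul so carelessly.
'what' is the direct object of 'assign'. Fronting leaves a gap immediately after 'assign':
What might the auditor assign ___ to Rahul so carelessly?

assign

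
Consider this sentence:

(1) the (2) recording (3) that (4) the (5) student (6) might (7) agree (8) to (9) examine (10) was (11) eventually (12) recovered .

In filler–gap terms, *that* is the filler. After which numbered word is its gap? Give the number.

9

'that' is the direct object of 'examine'. Wh-movement fronts it, leaving a gap right after 'examine':
The recording that the student might agree to examine ___ was eventually recovered.
'examine' is word 9.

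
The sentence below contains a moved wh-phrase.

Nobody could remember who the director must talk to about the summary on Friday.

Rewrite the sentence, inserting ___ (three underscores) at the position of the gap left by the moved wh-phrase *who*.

Nobody could remember who the director must talk to ___ about the summary on Friday.

Pre-movement form: The director must talk to who about the summary on Friday.
'who' functions as the object of the preposition 'to'. The gap is right after 'to'.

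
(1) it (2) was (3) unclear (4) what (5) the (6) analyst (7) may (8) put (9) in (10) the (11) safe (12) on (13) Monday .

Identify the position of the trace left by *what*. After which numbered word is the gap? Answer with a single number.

8

Before movement: The analyst may put what in the safe on Monday.
'what' functions as the direct object of 'put'. Fronting leaves a gap immediately after 'put':
It was unclear what the analyst may put ___ in the safe on Monday.
'put' is word 8.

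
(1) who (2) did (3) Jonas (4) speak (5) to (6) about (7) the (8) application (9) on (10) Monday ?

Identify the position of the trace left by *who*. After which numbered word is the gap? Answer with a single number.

Before movement: Jonas did speak to who about the application on Monday.
The filler 'who' is interpreted as the object of the preposition 'to'. Wh-movement fronts it, leaving a gap right after 'to':
Who did Jonas speak to ___ about the application on Monday?
'to' is word 5.

5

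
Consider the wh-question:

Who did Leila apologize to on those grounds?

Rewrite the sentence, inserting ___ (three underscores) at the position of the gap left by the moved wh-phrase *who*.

Underlying clause: Leila did apologize to who on those grounds.
'who' is the object of the preposition 'to'. The gap is right after 'to'.

Who did Leila apologize to ___ on those grounds?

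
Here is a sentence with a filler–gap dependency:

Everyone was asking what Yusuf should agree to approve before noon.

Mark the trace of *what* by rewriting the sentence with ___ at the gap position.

Everyone was asking what Yusuf should agree to approve ___ before noon.

In situ: Yusuf should agree to approve what before noon.
'what' functions as the direct object of 'approve'. The gap is right after 'approve'.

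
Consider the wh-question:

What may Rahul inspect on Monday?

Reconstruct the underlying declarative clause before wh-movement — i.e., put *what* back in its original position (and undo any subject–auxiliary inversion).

Rahul may inspect what on Monday.

The filler 'what' is interpreted as the direct object of 'inspect'. It moves to the left edge, and the trace sits right after 'inspect':
What may Rahul inspect ___ on Monday?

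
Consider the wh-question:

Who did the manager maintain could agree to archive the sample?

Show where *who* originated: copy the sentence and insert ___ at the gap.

Who did the manager maintain ___ could agree to archive the sample?

Before movement: The manager did maintain who could agree to archive the sample.
'who' functions as the subject of the clause embedded under 'maintain'. The gap is right after 'maintain'.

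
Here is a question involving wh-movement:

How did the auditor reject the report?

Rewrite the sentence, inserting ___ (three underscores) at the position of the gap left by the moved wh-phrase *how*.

Underlying clause: The auditor did reject the report how.
'how' is the manner adjunct. The gap is right after 'report'.

How did the auditor reject the report ___?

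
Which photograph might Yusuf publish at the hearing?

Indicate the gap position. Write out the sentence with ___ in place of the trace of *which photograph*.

Which photograph might Yusuf publish ___ at the hearing?

Before movement: Yusuf might publish which photograph at the hearing.
'which photograph' functions as the direct object of 'publish'. The gap is right after 'publish'.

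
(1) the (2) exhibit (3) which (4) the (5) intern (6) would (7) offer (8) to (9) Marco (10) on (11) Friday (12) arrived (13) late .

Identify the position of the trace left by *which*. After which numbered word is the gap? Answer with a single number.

7

'which' functions as the direct object of 'offer'. Wh-movement fronts it, leaving a gap right after 'offer':
The exhibit which the intern would offer ___ to Marco on Friday arrived late.
'offer' is word 7.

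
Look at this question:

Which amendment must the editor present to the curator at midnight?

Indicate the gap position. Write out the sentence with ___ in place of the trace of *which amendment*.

In situ: The editor must present which amendment to the curator at midnight.
The filler 'which amendment' is interpreted as the direct object of 'present'. The gap is right after 'present'.

Which amendment must the editor present ___ to the curator at midnight?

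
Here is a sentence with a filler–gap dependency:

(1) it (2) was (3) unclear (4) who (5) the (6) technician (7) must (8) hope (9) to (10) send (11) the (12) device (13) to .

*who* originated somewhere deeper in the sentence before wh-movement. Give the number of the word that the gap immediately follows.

13

Before movement: The technician must hope to send the device to who.
The filler 'who' is interpreted as the object of the preposition 'to' (recipient of 'send'). Wh-movement fronts it, leaving a gap right after 'to':
It was unclear who the technician must hope to send the device to ___.
'to' is word 13.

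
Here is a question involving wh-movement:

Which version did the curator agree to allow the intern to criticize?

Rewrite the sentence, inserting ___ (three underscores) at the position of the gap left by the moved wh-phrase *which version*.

In situ: The curator did agree to allow the intern to criticize which version.
'which version' is the direct object of 'criticize'. The gap is right after 'criticize'.

Which version did the curator agree to allow the intern to criticize ___?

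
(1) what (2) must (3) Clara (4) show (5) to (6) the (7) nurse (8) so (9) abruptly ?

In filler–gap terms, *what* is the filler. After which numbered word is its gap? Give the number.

Before movement: Clara must show what to the nurse so abruptly.
'what' functions as the direct object of 'show'. Wh-movement fronts it, leaving a gap right after 'show':
What must Clara show ___ to the nurse so abruptly?
'show' is word 4.

4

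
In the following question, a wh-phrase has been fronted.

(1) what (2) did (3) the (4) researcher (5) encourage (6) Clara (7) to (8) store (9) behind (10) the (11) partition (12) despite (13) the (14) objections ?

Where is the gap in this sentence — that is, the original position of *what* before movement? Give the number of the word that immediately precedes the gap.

8

Pre-movement form: The researcher did encourage Clara to store what behind the partition despite the objections.
The filler 'what' is interpreted as the direct object of 'store'. Wh-movement fronts it, leaving a gap right after 'store':
What did the researcher encourage Clara to store ___ behind the partition despite the objections?
'store' is word 8.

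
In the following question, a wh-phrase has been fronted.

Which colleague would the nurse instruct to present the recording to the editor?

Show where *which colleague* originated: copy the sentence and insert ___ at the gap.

Pre-movement form: The nurse would instruct which colleague to present the recording to the editor.
The filler 'which colleague' is interpreted as the direct object of 'instruct'. The gap is right after 'instruct'.

Which colleague would the nurse instruct ___ to present the recording to the editor?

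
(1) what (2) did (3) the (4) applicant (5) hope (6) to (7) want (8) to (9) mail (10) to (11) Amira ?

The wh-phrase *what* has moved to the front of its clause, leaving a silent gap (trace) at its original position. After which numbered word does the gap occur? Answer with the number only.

In situ: The applicant did hope to want to mail what to Amira.
'what' functions as the direct object of 'mail'. Fronting leaves a gap immediately after 'mail':
What did the applicant hope to want to mail ___ to Amira?
'mail' is word 9.

9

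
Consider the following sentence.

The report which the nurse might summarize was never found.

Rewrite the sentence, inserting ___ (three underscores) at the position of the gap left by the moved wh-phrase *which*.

The report which the nurse might summarize ___ was never found.

'which' is the direct object of 'summarize'. The gap is right after 'summarize'.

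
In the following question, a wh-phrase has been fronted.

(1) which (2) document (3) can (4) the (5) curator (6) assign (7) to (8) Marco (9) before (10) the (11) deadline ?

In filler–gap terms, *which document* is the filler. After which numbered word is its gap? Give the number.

Before movement: The curator can assign which document to Marco before the deadline.
'which document' functions as the direct object of 'assign'. It moves to the left edge, and the trace sits right after 'assign':
Which document can the curator assign ___ to Marco before the deadline?
'assign' is word 6.

6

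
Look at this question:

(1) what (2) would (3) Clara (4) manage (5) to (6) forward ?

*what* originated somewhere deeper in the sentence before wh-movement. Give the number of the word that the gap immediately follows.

Underlying clause: Clara would manage to forward what.
'what' functions as the direct object of 'forward'. It moves to the left edge, and the trace sits right after 'forward':
What would Clara manage to forward ___?
'forward' is word 6.

6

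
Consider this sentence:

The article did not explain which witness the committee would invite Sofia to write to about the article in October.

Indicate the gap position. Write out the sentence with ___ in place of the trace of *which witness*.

Underlying clause: The committee would invite Sofia to write to which witness about the article in October.
'which witness' functions as the object of the preposition 'to'. The gap is right after 'to'.

The article did not explain which witness the committee would invite Sofia to write to ___ about the article in October.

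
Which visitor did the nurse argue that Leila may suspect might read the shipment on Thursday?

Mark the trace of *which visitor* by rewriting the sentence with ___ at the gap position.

Pre-movement form: The nurse did argue that Leila may suspect which visitor might read the shipment on Thursday.
'which visitor' is the subject of the clause embedded under 'suspect'. The gap is right after 'suspect'.

Which visitor did the nurse argue that Leila may suspect ___ might read the shipment on Thursday?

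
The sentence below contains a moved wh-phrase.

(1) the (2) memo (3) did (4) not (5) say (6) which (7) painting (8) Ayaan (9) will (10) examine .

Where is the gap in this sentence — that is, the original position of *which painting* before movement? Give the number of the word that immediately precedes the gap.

10

In situ: Ayaan will examine which painting.
The filler 'which painting' is interpreted as the direct object of 'examine'. It moves to the left edge, and the trace sits right after 'examine':
The memo did not say which painting Ayaan will examine ___.
'examine' is word 10.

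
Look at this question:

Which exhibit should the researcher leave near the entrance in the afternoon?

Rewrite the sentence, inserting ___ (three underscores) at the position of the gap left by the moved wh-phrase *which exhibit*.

In situ: The researcher should leave which exhibit near the entrance in the afternoon.
'which exhibit' functions as the direct object of 'leave'. The gap is right after 'leave'.

Which exhibit should the researcher leave ___ near the entrance in the afternoon?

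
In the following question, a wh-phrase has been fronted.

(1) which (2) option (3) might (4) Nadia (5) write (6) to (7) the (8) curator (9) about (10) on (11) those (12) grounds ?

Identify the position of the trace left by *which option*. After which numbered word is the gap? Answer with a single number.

Pre-movement form: Nadia might write to the curator about which option on those grounds.
'which option' is the object of the preposition 'about'. It moves to the left edge, and the trace sits right after 'about':
Which option might Nadia write to the curator about ___ on those grounds?
'about' is word 9.

9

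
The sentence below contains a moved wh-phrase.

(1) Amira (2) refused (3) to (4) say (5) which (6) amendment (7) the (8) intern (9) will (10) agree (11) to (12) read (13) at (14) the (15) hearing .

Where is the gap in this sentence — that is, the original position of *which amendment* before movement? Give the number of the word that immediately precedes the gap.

In situ: The intern will agree to read which amendment at the hearing.
'which amendment' functions as the direct object of 'read'. Wh-movement fronts it, leaving a gap right after 'read':
Amira refused to say which amendment the intern will agree to read ___ at the hearing.
'read' is word 12.

12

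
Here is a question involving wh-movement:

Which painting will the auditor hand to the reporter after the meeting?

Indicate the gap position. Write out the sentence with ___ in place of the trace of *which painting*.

Which painting will the auditor hand ___ to the reporter after the meeting?

Before movement: The auditor will hand which painting to the reporter after the meeting.
'which painting' functions as the direct object of 'hand'. The gap is right after 'hand'.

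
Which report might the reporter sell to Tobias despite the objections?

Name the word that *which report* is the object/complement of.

sell

Underlying clause: The reporter might sell which report to Tobias despite the objections.
The filler 'which report' is interpreted as the direct object of 'sell'. It moves to the left edge, and the trace sits right after 'sell':
Which report might the reporter sell ___ to Tobias despite the objections?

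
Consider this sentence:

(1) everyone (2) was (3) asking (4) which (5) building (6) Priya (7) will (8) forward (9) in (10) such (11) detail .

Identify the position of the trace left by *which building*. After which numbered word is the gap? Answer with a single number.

8

Pre-movement form: Priya will forward which building in such detail.
'which building' is the direct object of 'forward'. It moves to the left edge, and the trace sits right after 'forward':
Everyone was asking which building Priya will forward ___ in such detail.
'forward' is word 8.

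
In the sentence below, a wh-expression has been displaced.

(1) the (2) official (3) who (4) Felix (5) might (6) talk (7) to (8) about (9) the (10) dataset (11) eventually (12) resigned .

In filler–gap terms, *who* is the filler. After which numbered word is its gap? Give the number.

The filler 'who' is interpreted as the object of the preposition 'to'. Fronting leaves a gap immediately after 'to':
The official who Felix might talk to ___ about the dataset eventually resigned.
'to' is word 7.

7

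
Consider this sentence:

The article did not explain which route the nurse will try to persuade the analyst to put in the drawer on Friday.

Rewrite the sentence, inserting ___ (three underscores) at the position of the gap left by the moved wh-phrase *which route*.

The article did not explain which route the nurse will try to persuade the analyst to put ___ in the drawer on Friday.

In situ: The nurse will try to persuade the analyst to put which route in the drawer on Friday.
'which route' functions as the direct object of 'put'. The gap is right after 'put'.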